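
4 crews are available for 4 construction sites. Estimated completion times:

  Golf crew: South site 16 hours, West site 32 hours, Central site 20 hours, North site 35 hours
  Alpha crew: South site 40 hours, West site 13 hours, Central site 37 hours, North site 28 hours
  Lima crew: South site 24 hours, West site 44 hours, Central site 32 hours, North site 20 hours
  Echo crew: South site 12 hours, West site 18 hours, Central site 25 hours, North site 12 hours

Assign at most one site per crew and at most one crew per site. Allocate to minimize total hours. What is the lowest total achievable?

Min total: 65 hours

Optimal: Golf crew→Central site (20 hours), Alpha crew→West site (13 hours), Lima crew→North site (20 hours), Echo crew→South site (12 hours) — total 20+13+20+12 = 65 hours.
Row-greedy (each crew in turn takes its cheapest remaining site) gives 74 hours, worse by 9.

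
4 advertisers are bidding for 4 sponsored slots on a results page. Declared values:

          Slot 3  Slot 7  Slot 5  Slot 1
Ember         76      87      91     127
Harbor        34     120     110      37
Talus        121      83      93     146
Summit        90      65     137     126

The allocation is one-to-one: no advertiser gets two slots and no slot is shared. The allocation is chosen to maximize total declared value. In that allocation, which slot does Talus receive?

This is a one-to-one assignment (maximum-weight bipartite matching).
Optimal: Ember→Slot 1 ($127), Harbor→Slot 7 ($120), Talus→Slot 3 ($121), Summit→Slot 5 ($137) — total 127+120+121+137 = $505.
Max-entry greedy (repeatedly take the single best remaining cell) gives $479, worse by 26.
Next-best assignment: Ember→Slot 3, Harbor→Slot 7, Talus→Slot 1, Summit→Slot 5 = $479.
No other one-to-one assignment exceeds $505.
Talus's own top slot is Slot 1 ($146), but forcing Talus→Slot 1 and reassigning the rest optimally gives only $479 — worse by 26.

Talus receives Slot 3.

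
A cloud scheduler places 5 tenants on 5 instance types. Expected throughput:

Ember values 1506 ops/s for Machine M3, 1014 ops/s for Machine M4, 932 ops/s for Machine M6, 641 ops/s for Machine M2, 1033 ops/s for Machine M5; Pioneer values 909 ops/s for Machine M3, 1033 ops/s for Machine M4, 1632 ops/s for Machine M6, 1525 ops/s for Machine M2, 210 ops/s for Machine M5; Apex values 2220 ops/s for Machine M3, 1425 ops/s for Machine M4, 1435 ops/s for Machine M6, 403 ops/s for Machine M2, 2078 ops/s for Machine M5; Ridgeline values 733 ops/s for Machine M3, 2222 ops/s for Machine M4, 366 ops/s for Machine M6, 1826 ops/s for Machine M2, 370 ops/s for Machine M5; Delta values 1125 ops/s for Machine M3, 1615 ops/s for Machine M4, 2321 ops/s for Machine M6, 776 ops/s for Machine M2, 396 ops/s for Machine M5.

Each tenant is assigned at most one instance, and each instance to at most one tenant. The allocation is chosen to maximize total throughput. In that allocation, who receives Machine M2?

This is the linear assignment problem.
Optimal: Ember→Machine M3 (1506 ops/s), Pioneer→Machine M2 (1525 ops/s), Apex→Machine M5 (2078 ops/s), Ridgeline→Machine M4 (2222 ops/s), Delta→Machine M6 (2321 ops/s) — total 1506+1525+2078+2222+2321 = 9652 ops/s.
Max-entry greedy (repeatedly take the single best remaining cell) gives 9321 ops/s, worse by 331.
Next-best assignment: Ember→Machine M5, Pioneer→Machine M2, Apex→Machine M3, Ridgeline→Machine M4, Delta→Machine M6 = 9321 ops/s.
Checked against all permutations: 9652 ops/s is optimal.
Pioneer's own top instance is Machine M6 (1632 ops/s), but forcing Pioneer→Machine M6 and reassigning the rest optimally gives only 8657 ops/s — worse by 995.

Pioneer receives Machine M2.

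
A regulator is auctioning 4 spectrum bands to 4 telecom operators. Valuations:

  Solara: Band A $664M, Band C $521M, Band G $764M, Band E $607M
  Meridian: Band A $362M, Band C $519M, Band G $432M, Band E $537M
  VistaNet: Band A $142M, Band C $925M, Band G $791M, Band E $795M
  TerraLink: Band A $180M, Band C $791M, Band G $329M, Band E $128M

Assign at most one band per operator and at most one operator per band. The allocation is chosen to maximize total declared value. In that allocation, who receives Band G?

VistaNet receives Band G.

Optimal: Solara→Band A ($664M), Meridian→Band E ($537M), VistaNet→Band G ($791M), TerraLink→Band C ($791M) — total 664+537+791+791 = $2783M.
Column-greedy (each band in turn goes to its best remaining operator) gives $2149M, worse by 634.
Swapping Solara↔TerraLink (Solara→Band C $521M, TerraLink→Band A $180M) loses 754.
VistaNet's own top band is Band C ($925M), but forcing VistaNet→Band C and reassigning the rest optimally gives only $2455M — worse by 328.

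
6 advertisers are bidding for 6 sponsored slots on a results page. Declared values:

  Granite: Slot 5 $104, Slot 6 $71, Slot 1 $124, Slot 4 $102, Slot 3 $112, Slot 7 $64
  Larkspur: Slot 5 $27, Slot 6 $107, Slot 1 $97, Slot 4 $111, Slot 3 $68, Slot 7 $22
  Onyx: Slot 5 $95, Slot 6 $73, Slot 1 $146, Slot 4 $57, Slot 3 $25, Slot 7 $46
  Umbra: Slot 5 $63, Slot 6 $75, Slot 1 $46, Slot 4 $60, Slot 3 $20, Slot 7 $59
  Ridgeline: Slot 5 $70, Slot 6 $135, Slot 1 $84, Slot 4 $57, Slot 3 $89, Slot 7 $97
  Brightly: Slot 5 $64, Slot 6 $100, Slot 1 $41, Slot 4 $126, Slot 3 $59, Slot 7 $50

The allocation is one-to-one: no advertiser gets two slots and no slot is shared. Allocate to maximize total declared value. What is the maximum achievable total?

Optimal: Granite→Slot 3 ($112), Larkspur→Slot 6 ($107), Onyx→Slot 1 ($146), Umbra→Slot 5 ($63), Ridgeline→Slot 7 ($97), Brightly→Slot 4 ($126) — total 112+107+146+63+97+126 = $651.
Max-entry greedy (repeatedly take the single best remaining cell) gives $604, worse by 47.
No other one-to-one assignment exceeds $651.

Maximum total: $651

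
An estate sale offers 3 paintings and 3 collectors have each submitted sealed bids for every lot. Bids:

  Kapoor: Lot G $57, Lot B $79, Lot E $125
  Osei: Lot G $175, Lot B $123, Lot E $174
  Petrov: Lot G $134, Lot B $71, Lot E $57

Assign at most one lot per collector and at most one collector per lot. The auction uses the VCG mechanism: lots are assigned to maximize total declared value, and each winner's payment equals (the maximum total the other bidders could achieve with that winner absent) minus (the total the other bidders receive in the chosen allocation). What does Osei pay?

Efficient allocation: Kapoor→Lot B ($79), Osei→Lot E ($174), Petrov→Lot G ($134); total welfare W = $387.
Osei receives Lot E at value $174, so the others get W − 174 = $213.
Without Osei: best allocation of the remaining 2 bidders over all 3 lots is Kapoor→Lot E ($125), Petrov→Lot G ($134), total $259.
VCG payment = (others' best without Osei) − (others' welfare with Osei) = 259 − 213 = $46.

Osei pays $46.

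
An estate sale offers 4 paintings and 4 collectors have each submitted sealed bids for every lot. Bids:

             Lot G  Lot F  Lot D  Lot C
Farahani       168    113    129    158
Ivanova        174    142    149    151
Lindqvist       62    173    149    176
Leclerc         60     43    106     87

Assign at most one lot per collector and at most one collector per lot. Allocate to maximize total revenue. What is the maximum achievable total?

Optimal: Farahani→Lot C ($158), Ivanova→Lot G ($174), Lindqvist→Lot F ($173), Leclerc→Lot D ($106) — total 158+174+173+106 = $611.
Row-greedy (each collector in turn takes its best remaining lot) gives $598, worse by 13.

Max total: $611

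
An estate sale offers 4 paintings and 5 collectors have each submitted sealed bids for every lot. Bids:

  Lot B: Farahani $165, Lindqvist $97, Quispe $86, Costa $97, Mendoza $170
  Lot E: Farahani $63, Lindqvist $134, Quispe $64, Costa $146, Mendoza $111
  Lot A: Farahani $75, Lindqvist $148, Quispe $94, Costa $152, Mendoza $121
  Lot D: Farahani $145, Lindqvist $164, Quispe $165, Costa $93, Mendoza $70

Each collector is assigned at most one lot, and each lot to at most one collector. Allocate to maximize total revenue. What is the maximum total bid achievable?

Optimal: Mendoza→Lot B ($170), Costa→Lot E ($146), Lindqvist→Lot A ($148), Quispe→Lot D ($165) — total 170+146+148+165 = $629.
Max-entry greedy (repeatedly take the single best remaining cell) gives $621, worse by 8.
Swapping Quispe↔Costa (Quispe→Lot E $64, Costa→Lot D $93) loses 154.

Maximum total: $629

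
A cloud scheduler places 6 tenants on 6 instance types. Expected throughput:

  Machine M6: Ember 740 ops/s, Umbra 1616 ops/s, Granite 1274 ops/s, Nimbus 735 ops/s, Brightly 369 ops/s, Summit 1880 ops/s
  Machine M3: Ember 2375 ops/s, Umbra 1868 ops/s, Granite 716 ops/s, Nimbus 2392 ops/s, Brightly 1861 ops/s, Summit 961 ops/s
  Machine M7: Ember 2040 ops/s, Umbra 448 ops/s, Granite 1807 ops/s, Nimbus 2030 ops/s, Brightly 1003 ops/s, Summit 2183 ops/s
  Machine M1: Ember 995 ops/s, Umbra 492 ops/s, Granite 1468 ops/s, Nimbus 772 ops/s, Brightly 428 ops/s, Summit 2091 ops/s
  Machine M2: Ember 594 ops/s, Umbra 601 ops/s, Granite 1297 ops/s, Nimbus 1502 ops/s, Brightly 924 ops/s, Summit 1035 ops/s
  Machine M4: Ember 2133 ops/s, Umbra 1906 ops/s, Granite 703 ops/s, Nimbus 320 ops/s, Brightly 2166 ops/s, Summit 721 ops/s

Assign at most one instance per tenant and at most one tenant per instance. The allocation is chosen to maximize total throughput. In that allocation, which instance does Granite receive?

Optimal: Ember→Machine M7 (2040 ops/s), Umbra→Machine M6 (1616 ops/s), Granite→Machine M2 (1297 ops/s), Nimbus→Machine M3 (2392 ops/s), Brightly→Machine M4 (2166 ops/s), Summit→Machine M1 (2091 ops/s) — total 2040+1616+1297+2392+2166+2091 = 11602 ops/s.
Row-greedy (each tenant in turn takes its best remaining instance) gives 9898 ops/s, worse by 1704.
Granite's own top instance is Machine M7 (1807 ops/s), but forcing Granite→Machine M7 and reassigning the rest optimally gives only 11557 ops/s — worse by 45.

Granite receives Machine M2.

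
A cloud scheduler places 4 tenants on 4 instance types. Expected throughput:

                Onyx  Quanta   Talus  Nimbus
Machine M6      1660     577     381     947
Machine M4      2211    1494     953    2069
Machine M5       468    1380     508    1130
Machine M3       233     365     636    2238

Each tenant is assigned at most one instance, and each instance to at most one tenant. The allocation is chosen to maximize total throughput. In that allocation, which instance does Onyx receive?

Optimal: Onyx→Machine M6 (1660 ops/s), Quanta→Machine M5 (1380 ops/s), Talus→Machine M4 (953 ops/s), Nimbus→Machine M3 (2238 ops/s) — total 1660+1380+953+2238 = 6231 ops/s.
Max-entry greedy (repeatedly take the single best remaining cell) gives 6210 ops/s, worse by 21.
Swapping Nimbus↔Onyx (Nimbus→Machine M6 947 ops/s, Onyx→Machine M3 233 ops/s) loses 2718.
Every other assignment is strictly worse.
Onyx's own top instance is Machine M4 (2211 ops/s), but forcing Onyx→Machine M4 and reassigning the rest optimally gives only 6210 ops/s — worse by 21.

Onyx receives Machine M6.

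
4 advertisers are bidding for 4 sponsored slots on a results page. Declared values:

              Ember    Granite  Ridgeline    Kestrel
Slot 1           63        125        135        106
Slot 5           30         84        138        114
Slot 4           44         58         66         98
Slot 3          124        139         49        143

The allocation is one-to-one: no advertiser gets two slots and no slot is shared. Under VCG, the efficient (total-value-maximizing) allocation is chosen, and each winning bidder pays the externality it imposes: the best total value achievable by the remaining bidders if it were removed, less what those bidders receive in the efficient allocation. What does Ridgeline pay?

Efficient allocation: Ember→Slot 3 ($124), Granite→Slot 1 ($125), Ridgeline→Slot 5 ($138), Kestrel→Slot 4 ($98); total welfare W = $485.
Ridgeline receives Slot 5 at value $138, so the others get W − 138 = $347.
Without Ridgeline: best allocation of the remaining 3 bidders over all 4 slots is Ember→Slot 3 ($124), Granite→Slot 1 ($125), Kestrel→Slot 5 ($114), total $363.
VCG payment = (others' best without Ridgeline) − (others' welfare with Ridgeline) = 363 − 347 = $16.

Ridgeline pays $16.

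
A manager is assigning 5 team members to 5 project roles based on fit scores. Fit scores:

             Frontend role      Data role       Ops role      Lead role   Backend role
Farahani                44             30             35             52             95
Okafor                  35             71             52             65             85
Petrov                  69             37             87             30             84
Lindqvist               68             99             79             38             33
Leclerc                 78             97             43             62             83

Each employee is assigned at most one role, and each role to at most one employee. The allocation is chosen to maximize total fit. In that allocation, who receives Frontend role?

This is the linear assignment problem.
Optimal: Farahani→Backend role (95 pts), Okafor→Lead role (65 pts), Petrov→Ops role (87 pts), Lindqvist→Data role (99 pts), Leclerc→Frontend role (78 pts) — total 95+65+87+99+78 = 424 pts.
Row-greedy (each employee in turn takes its best remaining role) gives 383 pts, worse by 41.
Swapping Okafor↔Leclerc (Okafor→Frontend role 35 pts, Leclerc→Lead role 62 pts) loses 46.
No other one-to-one assignment exceeds 424 pts.
Leclerc's own top role is Data role (97 pts), but forcing Leclerc→Data role and reassigning the rest optimally gives only 412 pts — worse by 12.

Leclerc receives Frontend role.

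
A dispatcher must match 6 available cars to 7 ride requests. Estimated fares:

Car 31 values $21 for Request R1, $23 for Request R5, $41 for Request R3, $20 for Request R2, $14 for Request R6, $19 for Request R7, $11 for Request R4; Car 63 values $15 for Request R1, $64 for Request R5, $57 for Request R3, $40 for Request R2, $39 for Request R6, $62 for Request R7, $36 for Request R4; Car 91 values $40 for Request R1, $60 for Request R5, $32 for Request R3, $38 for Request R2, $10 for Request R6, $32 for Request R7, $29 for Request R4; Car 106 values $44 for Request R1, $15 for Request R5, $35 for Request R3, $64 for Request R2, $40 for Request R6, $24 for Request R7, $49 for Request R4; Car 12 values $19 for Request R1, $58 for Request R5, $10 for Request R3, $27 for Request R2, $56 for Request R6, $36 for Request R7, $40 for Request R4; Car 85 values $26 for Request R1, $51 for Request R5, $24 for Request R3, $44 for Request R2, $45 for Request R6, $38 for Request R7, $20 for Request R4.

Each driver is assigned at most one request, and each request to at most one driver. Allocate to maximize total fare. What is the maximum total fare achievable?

Max total: $314

This is the linear assignment problem.
Optimal: Car 31→Request R3 ($41), Car 63→Request R7 ($62), Car 91→Request R1 ($40), Car 106→Request R2 ($64), Car 12→Request R6 ($56), Car 85→Request R5 ($51) — total 41+62+40+64+56+51 = $314.
Column-greedy (each request in turn goes to its best remaining driver) gives $281, worse by 33.
Swapping Car 63↔Car 31 (Car 63→Request R3 $57, Car 31→Request R7 $19) loses 27.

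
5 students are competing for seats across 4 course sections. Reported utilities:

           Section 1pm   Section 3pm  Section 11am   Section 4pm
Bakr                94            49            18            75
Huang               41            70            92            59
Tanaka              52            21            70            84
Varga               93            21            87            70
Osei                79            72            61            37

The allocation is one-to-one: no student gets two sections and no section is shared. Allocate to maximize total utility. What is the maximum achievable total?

Optimal: Bakr→Section 1pm (94 points), Osei→Section 3pm (72 points), Huang→Section 11am (92 points), Tanaka→Section 4pm (84 points) — total 94+72+92+84 = 342 points.
Row-greedy (each student in turn takes its best remaining section) gives 291 points, worse by 51.
Every other assignment is strictly worse.

Maximum total: 342 points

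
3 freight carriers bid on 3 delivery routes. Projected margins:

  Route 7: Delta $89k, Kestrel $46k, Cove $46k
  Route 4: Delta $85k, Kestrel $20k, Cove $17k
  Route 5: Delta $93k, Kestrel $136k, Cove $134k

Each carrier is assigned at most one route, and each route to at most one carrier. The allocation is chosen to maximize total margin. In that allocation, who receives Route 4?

Delta receives Route 4.

Treat this as an assignment problem: match each carrier to one route.
Optimal: Delta→Route 4 ($85k), Kestrel→Route 5 ($136k), Cove→Route 7 ($46k) — total 85+136+46 = $267k.
Max-entry greedy (repeatedly take the single best remaining cell) gives $242k, worse by 25.
Checked against all permutations: $267k is optimal.
Delta's own top route is Route 5 ($93k), but forcing Delta→Route 5 and reassigning the rest optimally gives only $159k — worse by 108.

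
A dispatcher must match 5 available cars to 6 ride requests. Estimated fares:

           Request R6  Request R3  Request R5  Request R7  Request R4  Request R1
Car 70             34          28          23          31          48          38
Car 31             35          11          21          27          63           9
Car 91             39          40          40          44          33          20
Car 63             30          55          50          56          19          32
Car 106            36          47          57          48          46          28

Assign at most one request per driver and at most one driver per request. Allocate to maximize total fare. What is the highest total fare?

Max total: $257

Optimal: Car 70→Request R1 ($38), Car 31→Request R4 ($63), Car 91→Request R7 ($44), Car 63→Request R3 ($55), Car 106→Request R5 ($57) — total 38+63+44+55+57 = $257.
Column-greedy (each request in turn goes to its best remaining driver) gives $245, worse by 12.
No other one-to-one assignment exceeds $257.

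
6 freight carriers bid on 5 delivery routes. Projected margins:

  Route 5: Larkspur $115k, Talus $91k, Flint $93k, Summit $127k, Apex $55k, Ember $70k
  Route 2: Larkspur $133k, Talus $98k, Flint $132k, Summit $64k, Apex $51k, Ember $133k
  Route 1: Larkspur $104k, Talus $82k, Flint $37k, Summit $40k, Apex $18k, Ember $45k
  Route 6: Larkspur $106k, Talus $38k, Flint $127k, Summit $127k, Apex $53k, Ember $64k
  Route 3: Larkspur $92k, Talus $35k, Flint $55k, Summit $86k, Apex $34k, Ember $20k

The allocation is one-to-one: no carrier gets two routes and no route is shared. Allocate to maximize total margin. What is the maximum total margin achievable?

Maximum total: $561k

Optimal: Summit→Route 5 ($127k), Ember→Route 2 ($133k), Talus→Route 1 ($82k), Flint→Route 6 ($127k), Larkspur→Route 3 ($92k) — total 127+133+82+127+92 = $561k.
Row-greedy (each carrier in turn takes its best remaining route) gives $455k, worse by 106.
Next-best assignment: Larkspur→Route 5, Ember→Route 2, Talus→Route 1, Flint→Route 6, Summit→Route 3 = $543k.
Swapping Talus↔Summit (Talus→Route 5 $91k, Summit→Route 1 $40k) loses 78.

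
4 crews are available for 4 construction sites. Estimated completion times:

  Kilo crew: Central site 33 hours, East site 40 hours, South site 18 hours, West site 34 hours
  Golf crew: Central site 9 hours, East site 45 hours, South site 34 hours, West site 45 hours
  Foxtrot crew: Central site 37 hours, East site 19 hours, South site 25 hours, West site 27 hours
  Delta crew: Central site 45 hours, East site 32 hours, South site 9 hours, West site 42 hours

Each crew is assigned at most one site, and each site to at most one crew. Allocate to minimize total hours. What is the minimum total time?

Min total: 71 hours

Optimal: Kilo crew→West site (34 hours), Golf crew→Central site (9 hours), Foxtrot crew→East site (19 hours), Delta crew→South site (9 hours) — total 34+9+19+9 = 71 hours.
Row-greedy (each crew in turn takes its cheapest remaining site) gives 88 hours, worse by 17.
Swapping Golf crew↔Foxtrot crew (Golf crew→East site 45 hours, Foxtrot crew→Central site 37 hours) adds 54.
Checked against all permutations: 71 hours is optimal.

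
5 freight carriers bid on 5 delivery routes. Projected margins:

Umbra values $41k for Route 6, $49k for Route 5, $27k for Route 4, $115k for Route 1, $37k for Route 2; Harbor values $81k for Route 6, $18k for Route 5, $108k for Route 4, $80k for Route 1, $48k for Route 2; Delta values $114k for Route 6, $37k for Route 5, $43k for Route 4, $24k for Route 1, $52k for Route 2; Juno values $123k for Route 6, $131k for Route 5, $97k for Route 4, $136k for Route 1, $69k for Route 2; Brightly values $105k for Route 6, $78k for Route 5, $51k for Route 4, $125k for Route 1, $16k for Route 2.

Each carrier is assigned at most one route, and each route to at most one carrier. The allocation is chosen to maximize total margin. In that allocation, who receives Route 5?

Juno receives Route 5.

Optimal: Umbra→Route 2 ($37k), Harbor→Route 4 ($108k), Delta→Route 6 ($114k), Juno→Route 5 ($131k), Brightly→Route 1 ($125k) — total 37+108+114+131+125 = $515k.
Column-greedy (each route in turn goes to its best remaining carrier) gives $476k, worse by 39.
Juno's own top route is Route 1 ($136k), but forcing Juno→Route 1 and reassigning the rest optimally gives only $473k — worse by 42.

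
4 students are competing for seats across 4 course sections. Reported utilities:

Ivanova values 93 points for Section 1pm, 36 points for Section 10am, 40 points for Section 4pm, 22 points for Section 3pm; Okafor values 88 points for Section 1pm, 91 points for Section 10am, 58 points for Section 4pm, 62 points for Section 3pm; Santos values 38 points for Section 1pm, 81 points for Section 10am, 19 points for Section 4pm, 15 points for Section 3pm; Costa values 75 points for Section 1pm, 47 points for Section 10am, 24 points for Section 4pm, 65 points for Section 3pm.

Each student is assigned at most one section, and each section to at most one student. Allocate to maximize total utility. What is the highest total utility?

Max total: 297 points

Optimal: Ivanova→Section 1pm (93 points), Okafor→Section 4pm (58 points), Santos→Section 10am (81 points), Costa→Section 3pm (65 points) — total 93+58+81+65 = 297 points.
Swapping Costa↔Ivanova (Costa→Section 1pm 75 points, Ivanova→Section 3pm 22 points) loses 61.
Every other assignment is strictly worse.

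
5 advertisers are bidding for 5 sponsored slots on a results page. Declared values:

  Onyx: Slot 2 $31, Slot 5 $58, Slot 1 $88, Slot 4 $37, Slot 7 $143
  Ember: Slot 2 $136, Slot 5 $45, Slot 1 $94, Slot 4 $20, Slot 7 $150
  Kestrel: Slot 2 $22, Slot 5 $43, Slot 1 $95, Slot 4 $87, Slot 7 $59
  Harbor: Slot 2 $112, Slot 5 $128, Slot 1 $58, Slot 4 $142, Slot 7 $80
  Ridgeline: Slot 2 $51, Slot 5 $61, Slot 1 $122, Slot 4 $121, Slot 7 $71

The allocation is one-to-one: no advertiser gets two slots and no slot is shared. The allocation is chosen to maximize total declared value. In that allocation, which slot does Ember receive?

Ember receives Slot 2.

Treat this as an assignment problem: match each advertiser to one slot.
Optimal: Onyx→Slot 7 ($143), Ember→Slot 2 ($136), Kestrel→Slot 1 ($95), Harbor→Slot 5 ($128), Ridgeline→Slot 4 ($121) — total 143+136+95+128+121 = $623.
Row-greedy (each advertiser in turn takes its best remaining slot) gives $577, worse by 46.
Swapping Kestrel↔Onyx (Kestrel→Slot 7 $59, Onyx→Slot 1 $88) loses 91.
Every other assignment is strictly worse.
Ember's own top slot is Slot 7 ($150), but forcing Ember→Slot 7 and reassigning the rest optimally gives only $536 — worse by 87.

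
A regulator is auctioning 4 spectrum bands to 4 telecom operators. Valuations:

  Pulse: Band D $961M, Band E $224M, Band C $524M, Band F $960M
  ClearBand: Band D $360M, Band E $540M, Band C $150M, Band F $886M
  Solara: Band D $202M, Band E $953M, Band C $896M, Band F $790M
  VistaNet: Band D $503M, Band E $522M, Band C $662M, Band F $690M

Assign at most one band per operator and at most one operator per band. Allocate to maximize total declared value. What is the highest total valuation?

Optimal: Pulse→Band D ($961M), ClearBand→Band F ($886M), Solara→Band E ($953M), VistaNet→Band C ($662M) — total 961+886+953+662 = $3462M.
Next-best assignment: Pulse→Band D, ClearBand→Band F, Solara→Band C, VistaNet→Band E = $3265M.
Swapping ClearBand↔Solara (ClearBand→Band E $540M, Solara→Band F $790M) loses 509.

Max total: $3462M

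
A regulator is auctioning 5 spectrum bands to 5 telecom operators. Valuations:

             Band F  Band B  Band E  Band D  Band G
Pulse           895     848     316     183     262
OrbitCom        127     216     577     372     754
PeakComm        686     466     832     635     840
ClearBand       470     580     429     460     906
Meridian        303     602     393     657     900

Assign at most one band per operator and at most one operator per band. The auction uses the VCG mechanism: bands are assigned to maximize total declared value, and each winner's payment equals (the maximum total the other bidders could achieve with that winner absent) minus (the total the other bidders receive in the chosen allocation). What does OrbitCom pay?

OrbitCom pays $326M.

Efficient allocation: Pulse→Band F ($895M), OrbitCom→Band G ($754M), PeakComm→Band E ($832M), ClearBand→Band B ($580M), Meridian→Band D ($657M); total welfare W = $3718M.
OrbitCom receives Band G at value $754M, so the others get W − 754 = $2964M.
Without OrbitCom: best allocation of the remaining 4 bidders over all 5 bands is Pulse→Band F ($895M), PeakComm→Band E ($832M), ClearBand→Band G ($906M), Meridian→Band D ($657M), total $3290M.
VCG payment = (others' best without OrbitCom) − (others' welfare with OrbitCom) = 3290 − 2964 = $326M.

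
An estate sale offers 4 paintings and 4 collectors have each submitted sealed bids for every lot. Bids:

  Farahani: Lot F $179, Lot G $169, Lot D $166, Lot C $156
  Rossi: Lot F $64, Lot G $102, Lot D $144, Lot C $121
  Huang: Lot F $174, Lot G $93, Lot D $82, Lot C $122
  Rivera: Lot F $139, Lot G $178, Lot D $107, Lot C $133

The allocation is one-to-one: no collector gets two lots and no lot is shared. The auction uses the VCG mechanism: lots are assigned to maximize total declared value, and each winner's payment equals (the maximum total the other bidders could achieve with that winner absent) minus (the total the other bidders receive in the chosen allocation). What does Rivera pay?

Efficient allocation: Farahani→Lot C ($156), Rossi→Lot D ($144), Huang→Lot F ($174), Rivera→Lot G ($178); total welfare W = $652.
Rivera receives Lot G at value $178, so the others get W − 178 = $474.
Without Rivera: best allocation of the remaining 3 bidders over all 4 lots is Farahani→Lot G ($169), Rossi→Lot D ($144), Huang→Lot F ($174), total $487.
VCG payment = (others' best without Rivera) − (others' welfare with Rivera) = 487 − 474 = $13.

Rivera pays $13.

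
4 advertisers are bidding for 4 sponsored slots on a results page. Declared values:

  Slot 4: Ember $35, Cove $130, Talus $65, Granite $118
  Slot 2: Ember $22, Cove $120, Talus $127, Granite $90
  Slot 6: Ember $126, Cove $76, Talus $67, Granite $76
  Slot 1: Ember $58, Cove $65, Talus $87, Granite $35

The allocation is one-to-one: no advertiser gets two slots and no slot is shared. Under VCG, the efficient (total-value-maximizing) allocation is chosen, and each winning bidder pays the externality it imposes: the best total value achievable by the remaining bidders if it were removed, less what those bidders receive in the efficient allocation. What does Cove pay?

Efficient allocation: Ember→Slot 6 ($126), Cove→Slot 2 ($120), Talus→Slot 1 ($87), Granite→Slot 4 ($118); total welfare W = $451.
Cove receives Slot 2 at value $120, so the others get W − 120 = $331.
Without Cove: best allocation of the remaining 3 bidders over all 4 slots is Ember→Slot 6 ($126), Talus→Slot 2 ($127), Granite→Slot 4 ($118), total $371.
VCG payment = (others' best without Cove) − (others' welfare with Cove) = 371 − 331 = $40.

Cove pays $40.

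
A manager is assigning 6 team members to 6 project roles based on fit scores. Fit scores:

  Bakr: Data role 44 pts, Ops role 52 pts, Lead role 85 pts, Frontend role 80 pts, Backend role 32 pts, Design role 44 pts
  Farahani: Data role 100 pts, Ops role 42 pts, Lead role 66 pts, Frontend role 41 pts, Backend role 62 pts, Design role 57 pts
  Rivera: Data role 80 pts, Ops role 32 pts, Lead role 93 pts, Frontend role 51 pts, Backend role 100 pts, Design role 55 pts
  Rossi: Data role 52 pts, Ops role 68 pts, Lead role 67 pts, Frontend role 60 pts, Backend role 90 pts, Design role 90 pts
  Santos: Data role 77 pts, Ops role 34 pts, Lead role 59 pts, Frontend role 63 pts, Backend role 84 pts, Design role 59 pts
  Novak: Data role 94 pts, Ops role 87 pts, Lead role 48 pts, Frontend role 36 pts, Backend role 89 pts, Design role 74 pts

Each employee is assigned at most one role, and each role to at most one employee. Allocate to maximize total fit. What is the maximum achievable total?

Optimal: Bakr→Frontend role (80 pts), Farahani→Data role (100 pts), Rivera→Lead role (93 pts), Rossi→Design role (90 pts), Santos→Backend role (84 pts), Novak→Ops role (87 pts) — total 80+100+93+90+84+87 = 534 pts.
Row-greedy (each employee in turn takes its best remaining role) gives 525 pts, worse by 9.
Next-best assignment: Bakr→Lead role, Farahani→Data role, Rivera→Backend role, Rossi→Design role, Santos→Frontend role, Novak→Ops role = 525 pts.
Every other assignment is strictly worse.

Maximum total: 534 pts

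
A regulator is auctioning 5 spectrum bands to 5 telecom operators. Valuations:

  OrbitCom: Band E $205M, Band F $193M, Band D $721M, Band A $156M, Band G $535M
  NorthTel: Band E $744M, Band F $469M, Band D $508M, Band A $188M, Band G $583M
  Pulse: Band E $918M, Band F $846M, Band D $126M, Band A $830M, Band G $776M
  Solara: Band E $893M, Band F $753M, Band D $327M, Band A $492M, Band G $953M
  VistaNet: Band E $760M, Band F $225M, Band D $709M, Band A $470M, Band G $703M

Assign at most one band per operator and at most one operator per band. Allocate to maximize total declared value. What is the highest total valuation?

Treat this as an assignment problem: match each operator to one band.
Optimal: OrbitCom→Band D ($721M), NorthTel→Band E ($744M), Pulse→Band A ($830M), Solara→Band F ($753M), VistaNet→Band G ($703M) — total 721+744+830+753+703 = $3751M.
Swapping Solara↔OrbitCom (Solara→Band D $327M, OrbitCom→Band F $193M) loses 954.
Every other assignment is strictly worse.

Maximum total: $3751M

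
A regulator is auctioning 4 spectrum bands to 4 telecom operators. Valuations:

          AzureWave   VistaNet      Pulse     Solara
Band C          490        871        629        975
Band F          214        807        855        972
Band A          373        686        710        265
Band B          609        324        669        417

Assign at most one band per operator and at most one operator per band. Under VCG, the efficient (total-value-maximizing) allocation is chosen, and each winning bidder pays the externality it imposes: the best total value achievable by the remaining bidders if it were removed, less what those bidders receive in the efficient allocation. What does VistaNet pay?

VistaNet pays $148M.

Efficient allocation: AzureWave→Band B ($609M), VistaNet→Band C ($871M), Pulse→Band A ($710M), Solara→Band F ($972M); total welfare W = $3162M.
VistaNet receives Band C at value $871M, so the others get W − 871 = $2291M.
Without VistaNet: best allocation of the remaining 3 bidders over all 4 bands is AzureWave→Band B ($609M), Pulse→Band F ($855M), Solara→Band C ($975M), total $2439M.
VCG payment = (others' best without VistaNet) − (others' welfare with VistaNet) = 2439 − 2291 = $148M.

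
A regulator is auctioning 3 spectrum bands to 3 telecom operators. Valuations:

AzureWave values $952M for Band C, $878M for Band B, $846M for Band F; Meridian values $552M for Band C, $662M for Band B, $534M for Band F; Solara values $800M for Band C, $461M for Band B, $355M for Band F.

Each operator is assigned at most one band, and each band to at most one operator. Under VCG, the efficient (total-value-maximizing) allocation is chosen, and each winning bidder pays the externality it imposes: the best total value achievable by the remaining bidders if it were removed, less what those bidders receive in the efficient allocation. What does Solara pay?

Solara pays $106M.

Efficient allocation: AzureWave→Band F ($846M), Meridian→Band B ($662M), Solara→Band C ($800M); total welfare W = $2308M.
Solara receives Band C at value $800M, so the others get W − 800 = $1508M.
Without Solara: best allocation of the remaining 2 bidders over all 3 bands is AzureWave→Band C ($952M), Meridian→Band B ($662M), total $1614M.
VCG payment = (others' best without Solara) − (others' welfare with Solara) = 1614 − 1508 = $106M.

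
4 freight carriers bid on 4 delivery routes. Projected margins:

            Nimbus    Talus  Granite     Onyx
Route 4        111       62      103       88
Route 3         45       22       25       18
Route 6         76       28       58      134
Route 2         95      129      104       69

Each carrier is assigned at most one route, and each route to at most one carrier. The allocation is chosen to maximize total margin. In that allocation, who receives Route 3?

Nimbus receives Route 3.

This is a one-to-one assignment (maximum-weight bipartite matching).
Optimal: Nimbus→Route 3 ($45k), Talus→Route 2 ($129k), Granite→Route 4 ($103k), Onyx→Route 6 ($134k) — total 45+129+103+134 = $411k.
Next-best assignment: Nimbus→Route 4, Talus→Route 2, Granite→Route 3, Onyx→Route 6 = $399k.
No other one-to-one assignment exceeds $411k.
Nimbus's own top route is Route 4 ($111k), but forcing Nimbus→Route 4 and reassigning the rest optimally gives only $399k — worse by 12.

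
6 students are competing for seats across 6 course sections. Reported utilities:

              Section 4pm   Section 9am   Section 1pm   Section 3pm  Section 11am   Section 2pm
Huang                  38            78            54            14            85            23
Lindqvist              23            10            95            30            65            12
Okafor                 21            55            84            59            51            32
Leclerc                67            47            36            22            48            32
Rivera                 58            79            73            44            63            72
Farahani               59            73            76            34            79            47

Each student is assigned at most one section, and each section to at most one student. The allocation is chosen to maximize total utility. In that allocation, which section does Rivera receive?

Optimal: Huang→Section 11am (85 points), Lindqvist→Section 1pm (95 points), Okafor→Section 3pm (59 points), Leclerc→Section 4pm (67 points), Rivera→Section 2pm (72 points), Farahani→Section 9am (73 points) — total 85+95+59+67+72+73 = 451 points.
Column-greedy (each section in turn goes to its best remaining student) gives 432 points, worse by 19.
Every other assignment is strictly worse.
Rivera's own top section is Section 9am (79 points), but forcing Rivera→Section 9am and reassigning the rest optimally gives only 432 points — worse by 19.

Rivera receives Section 2pm.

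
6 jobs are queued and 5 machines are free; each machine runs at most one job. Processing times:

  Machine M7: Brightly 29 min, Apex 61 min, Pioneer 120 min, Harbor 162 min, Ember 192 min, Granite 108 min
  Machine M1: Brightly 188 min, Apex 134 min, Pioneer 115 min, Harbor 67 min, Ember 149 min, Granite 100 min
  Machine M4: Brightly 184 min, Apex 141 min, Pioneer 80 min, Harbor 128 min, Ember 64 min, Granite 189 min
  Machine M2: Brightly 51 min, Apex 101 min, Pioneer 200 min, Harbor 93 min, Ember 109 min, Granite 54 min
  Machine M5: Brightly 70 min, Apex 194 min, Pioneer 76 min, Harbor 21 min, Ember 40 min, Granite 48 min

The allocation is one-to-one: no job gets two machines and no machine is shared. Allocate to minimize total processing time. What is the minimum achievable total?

Minimum total: 270 min

Optimal: Brightly→Machine M7 (29 min), Harbor→Machine M1 (67 min), Pioneer→Machine M4 (80 min), Granite→Machine M2 (54 min), Ember→Machine M5 (40 min) — total 29+67+80+54+40 = 270 min.
Column-greedy (each machine in turn goes to its cheapest remaining job) gives 290 min, worse by 20.
Next-best assignment: Brightly→Machine M7, Pioneer→Machine M1, Ember→Machine M4, Granite→Machine M2, Harbor→Machine M5 = 283 min.
Swapping Brightly↔Granite (Brightly→Machine M2 51 min, Granite→Machine M7 108 min) adds 76.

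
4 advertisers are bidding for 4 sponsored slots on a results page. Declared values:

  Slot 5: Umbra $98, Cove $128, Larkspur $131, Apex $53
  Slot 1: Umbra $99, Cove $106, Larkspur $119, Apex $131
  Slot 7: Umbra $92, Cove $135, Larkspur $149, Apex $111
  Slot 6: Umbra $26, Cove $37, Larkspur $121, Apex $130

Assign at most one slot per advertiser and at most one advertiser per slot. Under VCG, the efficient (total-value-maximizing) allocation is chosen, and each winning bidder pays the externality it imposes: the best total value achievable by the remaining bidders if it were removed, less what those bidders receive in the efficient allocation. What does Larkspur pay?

Efficient allocation: Umbra→Slot 1 ($99), Cove→Slot 5 ($128), Larkspur→Slot 7 ($149), Apex→Slot 6 ($130); total welfare W = $506.
Larkspur receives Slot 7 at value $149, so the others get W − 149 = $357.
Without Larkspur: best allocation of the remaining 3 bidders over all 4 slots is Umbra→Slot 5 ($98), Cove→Slot 7 ($135), Apex→Slot 1 ($131), total $364.
VCG payment = (others' best without Larkspur) − (others' welfare with Larkspur) = 364 − 357 = $7.

Larkspur pays $7.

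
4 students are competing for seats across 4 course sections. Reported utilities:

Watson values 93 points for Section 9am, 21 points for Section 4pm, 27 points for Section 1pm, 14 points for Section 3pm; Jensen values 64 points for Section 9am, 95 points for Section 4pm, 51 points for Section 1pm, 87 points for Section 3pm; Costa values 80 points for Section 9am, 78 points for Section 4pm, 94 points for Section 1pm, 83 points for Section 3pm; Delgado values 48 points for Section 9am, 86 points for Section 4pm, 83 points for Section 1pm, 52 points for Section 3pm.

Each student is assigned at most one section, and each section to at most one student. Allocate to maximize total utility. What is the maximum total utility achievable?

Optimal: Watson→Section 9am (93 points), Jensen→Section 3pm (87 points), Costa→Section 1pm (94 points), Delgado→Section 4pm (86 points) — total 93+87+94+86 = 360 points.
Max-entry greedy (repeatedly take the single best remaining cell) gives 334 points, worse by 26.
Next-best assignment: Watson→Section 9am, Jensen→Section 4pm, Costa→Section 3pm, Delgado→Section 1pm = 354 points.
Swapping Jensen↔Delgado (Jensen→Section 4pm 95 points, Delgado→Section 3pm 52 points) loses 26.

Max total: 360 points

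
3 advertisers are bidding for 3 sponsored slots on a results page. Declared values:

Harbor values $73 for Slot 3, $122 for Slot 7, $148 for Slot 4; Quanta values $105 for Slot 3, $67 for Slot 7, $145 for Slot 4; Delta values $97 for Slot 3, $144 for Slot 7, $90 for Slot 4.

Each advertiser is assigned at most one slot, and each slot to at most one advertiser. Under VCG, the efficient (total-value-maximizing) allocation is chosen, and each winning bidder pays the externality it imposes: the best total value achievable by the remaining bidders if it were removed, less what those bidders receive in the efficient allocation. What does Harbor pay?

Efficient allocation: Harbor→Slot 4 ($148), Quanta→Slot 3 ($105), Delta→Slot 7 ($144); total welfare W = $397.
Harbor receives Slot 4 at value $148, so the others get W − 148 = $249.
Without Harbor: best allocation of the remaining 2 bidders over all 3 slots is Quanta→Slot 4 ($145), Delta→Slot 7 ($144), total $289.
VCG payment = (others' best without Harbor) − (others' welfare with Harbor) = 289 − 249 = $40.

Harbor pays $40.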